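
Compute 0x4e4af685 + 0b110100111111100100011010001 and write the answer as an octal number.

0x4e4af685 = 0o11622573205 in octal.
0b110100111111100100011010001 = 0o647744321 in octal.
Add column by column in base 8, right to left:
  5+1 = 6
  0+2 = 2
  2+3 = 5
  3+4 = 7
  7+4 = 3 carry 1
  5+7+1 = 5 carry 1
  2+7+1 = 2 carry 1
  2+4+1 = 7
  6+6 = 4 carry 1
  1+0+1 = 2
  1+0 = 1

0o12472537526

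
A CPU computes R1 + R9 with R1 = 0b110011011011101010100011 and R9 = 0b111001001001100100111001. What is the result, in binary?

0b1101100100101001111011100

Add column by column in base 2, right to left:
  1+1 = 0 carry 1
  1+0+1 = 0 carry 1
  0+0+1 = 1
  0+1 = 1
  0+1 = 1
  1+1 = 0 carry 1
  0+0+1 = 1
  1+0 = 1
  0+1 = 1
  1+0 = 1
  0+0 = 0
  1+1 = 0 carry 1
  1+1+1 = 1 carry 1
  1+0+1 = 0 carry 1
  0+0+1 = 1
  1+1 = 0 carry 1
  1+0+1 = 0 carry 1
  0+0+1 = 1
  1+1 = 0 carry 1
  1+0+1 = 0 carry 1
  0+0+1 = 1
  0+1 = 1
  1+1 = 0 carry 1
  1+1+1 = 1 carry 1
  final carry 1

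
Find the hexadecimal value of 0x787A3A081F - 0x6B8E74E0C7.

0xCEBC52758

Subtract column by column in base 16:
  F-7 → 8
  1-C → 5 (borrow)
  8-0-1 → 7
  0-E → 2 (borrow)
  A-4-1 → 5
  3-7 → C (borrow)
  A-E-1 → B (borrow)
  7-8-1 → E (borrow)
  8-B-1 → C (borrow)
  7-6-1 → 0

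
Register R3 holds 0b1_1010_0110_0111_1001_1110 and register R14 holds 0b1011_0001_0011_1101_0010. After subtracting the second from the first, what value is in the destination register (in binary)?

Subtract column by column in base 2:
  0-0 → 0
  1-1 → 0
  1-0 → 1
  1-0 → 1
  1-1 → 0
  0-0 → 0
  0-1 → 1 (borrow)
  1-1-1 → 1 (borrow)
  1-1-1 → 1 (borrow)
  1-1-1 → 1 (borrow)
  1-0-1 → 0
  0-0 → 0
  0-1 → 1 (borrow)
  1-0-1 → 0
  1-0 → 1
  0-0 → 0
  0-1 → 1 (borrow)
  1-1-1 → 1 (borrow)
  0-0-1 → 1 (borrow)
  1-1-1 → 1 (borrow)
  1-0-1 → 0

0b11110101001111001100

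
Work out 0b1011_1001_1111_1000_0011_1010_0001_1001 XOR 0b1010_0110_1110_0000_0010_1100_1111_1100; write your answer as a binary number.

XOR bit by bit (1 where the bits differ):
  10111001111110000011101000011001
^ 10100110111000000010110011111100
= 00011111000110000001011011100101

0b00011111000110000001011011100101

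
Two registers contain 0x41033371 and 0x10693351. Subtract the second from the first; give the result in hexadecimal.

Subtract column by column in base 16:
  1-1 → 0
  7-5 → 2
  3-3 → 0
  3-3 → 0
  3-9 → A (borrow)
  0-6-1 → 9 (borrow)
  1-0-1 → 0
  4-1 → 3

0x309A0020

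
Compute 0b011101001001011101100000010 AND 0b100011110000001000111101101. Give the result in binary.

AND bit by bit (1 only where both bits are 1):
  011101001001011101100000010
& 100011110000001000111101101
= 000001000000001000100000000

0b000001000000001000100000000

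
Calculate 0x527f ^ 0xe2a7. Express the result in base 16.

XOR each hex digit independently (no carries):
  5^e=b, 2^2=0, 7^a=d, f^7=8

0xb0d8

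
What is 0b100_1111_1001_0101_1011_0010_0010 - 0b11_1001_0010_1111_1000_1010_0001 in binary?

Subtract column by column in base 2:
  0-1 → 1 (borrow)
  1-0-1 → 0
  0-0 → 0
  0-0 → 0
  0-0 → 0
  1-1 → 0
  0-0 → 0
  0-1 → 1 (borrow)
  1-0-1 → 0
  1-0 → 1
  0-0 → 0
  1-1 → 0
  1-1 → 0
  0-1 → 1 (borrow)
  1-1-1 → 1 (borrow)
  0-1-1 → 0 (borrow)
  1-0-1 → 0
  0-1 → 1 (borrow)
  0-0-1 → 1 (borrow)
  1-0-1 → 0
  1-1 → 0
  1-0 → 1
  1-0 → 1
  1-1 → 0
  0-1 → 1 (borrow)
  0-1-1 → 0 (borrow)
  1-0-1 → 0

0b1011001100110001010000001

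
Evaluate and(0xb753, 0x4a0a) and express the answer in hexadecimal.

0x0202

AND each hex digit independently (no carries):
  b&4=0, 7&a=2, 5&0=0, 3&a=2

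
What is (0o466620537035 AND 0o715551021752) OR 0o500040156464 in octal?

0o466620537035 AND 0o715551021752 = 0o404400021010.
Then OR with 0o500040156464.

0o504440177474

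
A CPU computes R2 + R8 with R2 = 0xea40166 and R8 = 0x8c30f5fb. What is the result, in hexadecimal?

Add column by column in base 16, right to left:
  6+b = 1 carry 1
  6+f+1 = 6 carry 1
  1+5+1 = 7
  0+f = f
  4+0 = 4
  a+3 = d
  e+c = a carry 1
  0+8+1 = 9

0x9ad4f761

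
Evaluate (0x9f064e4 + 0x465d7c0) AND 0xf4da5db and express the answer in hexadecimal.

0xe442480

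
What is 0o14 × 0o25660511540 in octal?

Multiply each base-8 digit by 12, carrying:
  0×12 = 0 → write 0
  4×12 = 48 → write 0 carry 6
  5×12+6 = 66 → write 2 carry 8
  1×12+8 = 20 → write 4 carry 2
  1×12+2 = 14 → write 6 carry 1
  5×12+1 = 61 → write 5 carry 7
  0×12+7 = 7 → write 7
  6×12 = 72 → write 0 carry 9
  6×12+9 = 81 → write 1 carry 10
  5×12+10 = 70 → write 6 carry 8
  2×12+8 = 32 → write 0 carry 4
  remaining carry: 4

0o406107564200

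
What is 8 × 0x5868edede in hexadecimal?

Multiply each base-16 digit by 8, carrying:
  e×8 = 112 → write 0 carry 7
  d×8+7 = 111 → write f carry 6
  e×8+6 = 118 → write 6 carry 7
  d×8+7 = 111 → write f carry 6
  e×8+6 = 118 → write 6 carry 7
  8×8+7 = 71 → write 7 carry 4
  6×8+4 = 52 → write 4 carry 3
  8×8+3 = 67 → write 3 carry 4
  5×8+4 = 44 → write c carry 2
  remaining carry: 2

0x2c3476f6f0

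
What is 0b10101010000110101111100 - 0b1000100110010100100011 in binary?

0b1100101010100001011001

Subtract column by column in base 2:
  0-1 → 1 (borrow)
  0-1-1 → 0 (borrow)
  1-0-1 → 0
  1-0 → 1
  1-0 → 1
  1-1 → 0
  1-0 → 1
  0-0 → 0
  1-1 → 0
  0-0 → 0
  1-1 → 0
  1-0 → 1
  0-0 → 0
  0-1 → 1 (borrow)
  0-1-1 → 0 (borrow)
  0-0-1 → 1 (borrow)
  1-0-1 → 0
  0-1 → 1 (borrow)
  1-0-1 → 0
  0-0 → 0
  1-0 → 1
  0-1 → 1 (borrow)
  1-0-1 → 0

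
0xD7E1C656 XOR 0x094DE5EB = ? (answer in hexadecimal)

XOR each hex digit independently (no carries):
  D^0=D, 7^9=E, E^4=A, 1^D=C, C^E=2, 6^5=3, 5^E=B, 6^B=D

0xDEAC23BD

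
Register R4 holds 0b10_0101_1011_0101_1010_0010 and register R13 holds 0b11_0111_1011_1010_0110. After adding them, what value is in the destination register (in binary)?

0b1010010011000101001000

Add column by column in base 2, right to left:
  0+0 = 0
  1+1 = 0 carry 1
  0+1+1 = 0 carry 1
  0+0+1 = 1
  0+0 = 0
  1+1 = 0 carry 1
  0+0+1 = 1
  1+1 = 0 carry 1
  1+1+1 = 1 carry 1
  0+1+1 = 0 carry 1
  1+0+1 = 0 carry 1
  0+1+1 = 0 carry 1
  1+1+1 = 1 carry 1
  1+1+1 = 1 carry 1
  0+1+1 = 0 carry 1
  1+0+1 = 0 carry 1
  1+1+1 = 1 carry 1
  0+1+1 = 0 carry 1
  1+0+1 = 0 carry 1
  0+0+1 = 1
  0+0 = 0
  1+0 = 1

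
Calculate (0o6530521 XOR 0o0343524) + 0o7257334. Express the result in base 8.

First 0o6530521 XOR 0o0343524 = 0o6673005.
Add column by column in base 8, right to left:
  5+4 = 1 carry 1
  0+3+1 = 4
  0+3 = 3
  3+7 = 2 carry 1
  7+5+1 = 5 carry 1
  6+2+1 = 1 carry 1
  6+7+1 = 6 carry 1
  final carry 1

0o16152341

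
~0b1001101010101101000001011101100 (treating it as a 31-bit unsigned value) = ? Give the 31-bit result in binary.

Invert each bit: 1001101010101101000001011101100 → 0110010101010010111110100010011.

0b0110010101010010111110100010011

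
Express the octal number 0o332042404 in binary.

Each octal digit is 3 bits: 3=011 3=011 2=010 0=000 4=100 2=010 4=100 0=000 4=100.

0b11011010000100010100000100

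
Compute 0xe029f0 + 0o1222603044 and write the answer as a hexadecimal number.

0o1222603044 = 0xa4b0624 in hexadecimal.
Add column by column in base 16, right to left:
  0+4 = 4
  f+2 = 1 carry 1
  9+6+1 = 0 carry 1
  2+0+1 = 3
  0+b = b
  e+4 = 2 carry 1
  0+a+1 = b

0xb2b3014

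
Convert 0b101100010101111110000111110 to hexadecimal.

0x58afc3e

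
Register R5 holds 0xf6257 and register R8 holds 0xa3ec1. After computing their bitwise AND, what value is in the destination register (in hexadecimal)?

AND each hex digit independently (no carries):
  f&a=a, 6&3=2, 2&e=2, 5&c=4, 7&1=1

0xa2241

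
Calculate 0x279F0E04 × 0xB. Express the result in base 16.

Multiply each base-16 digit by 11, carrying:
  4×11 = 44 → write C carry 2
  0×11+2 = 2 → write 2
  E×11 = 154 → write A carry 9
  0×11+9 = 9 → write 9
  F×11 = 165 → write 5 carry 10
  9×11+10 = 109 → write D carry 6
  7×11+6 = 83 → write 3 carry 5
  2×11+5 = 27 → write B carry 1
  remaining carry: 1

0x1B3D59A2C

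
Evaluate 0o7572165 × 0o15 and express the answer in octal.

Multiply each base-8 digit by 13, carrying:
  5×13 = 65 → write 1 carry 8
  6×13+8 = 86 → write 6 carry 10
  1×13+10 = 23 → write 7 carry 2
  2×13+2 = 28 → write 4 carry 3
  7×13+3 = 94 → write 6 carry 11
  5×13+11 = 76 → write 4 carry 9
  7×13+9 = 100 → write 4 carry 12
  remaining carry: 14

0o144464761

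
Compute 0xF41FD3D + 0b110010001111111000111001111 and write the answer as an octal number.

0o2542367414

0xF41FD3D = 0o1720376475 in octal.
0b110010001111111000111001111 = 0o621770717 in octal.
Add column by column in base 8, right to left:
  5+7 = 4 carry 1
  7+1+1 = 1 carry 1
  4+7+1 = 4 carry 1
  6+0+1 = 7
  7+7 = 6 carry 1
  3+7+1 = 3 carry 1
  0+1+1 = 2
  2+2 = 4
  7+6 = 5 carry 1
  1+0+1 = 2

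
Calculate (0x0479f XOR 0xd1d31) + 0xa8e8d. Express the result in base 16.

0x17e93b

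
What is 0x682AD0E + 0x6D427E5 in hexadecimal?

Add column by column in base 16, right to left:
  E+5 = 3 carry 1
  0+E+1 = F
  D+7 = 4 carry 1
  A+2+1 = D
  2+4 = 6
  8+D = 5 carry 1
  6+6+1 = D

0xD56D4F3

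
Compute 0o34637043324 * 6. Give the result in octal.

Multiply each base-8 digit by 6, carrying:
  4×6 = 24 → write 0 carry 3
  2×6+3 = 15 → write 7 carry 1
  3×6+1 = 19 → write 3 carry 2
  3×6+2 = 20 → write 4 carry 2
  4×6+2 = 26 → write 2 carry 3
  0×6+3 = 3 → write 3
  7×6 = 42 → write 2 carry 5
  3×6+5 = 23 → write 7 carry 2
  6×6+2 = 38 → write 6 carry 4
  4×6+4 = 28 → write 4 carry 3
  3×6+3 = 21 → write 5 carry 2
  remaining carry: 2

0o254672324370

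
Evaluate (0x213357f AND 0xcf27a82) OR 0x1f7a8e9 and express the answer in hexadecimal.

0x213357f AND 0xcf27a82 = 0x0123002.
Then OR with 0x1f7a8e9.

0x1f7b8eb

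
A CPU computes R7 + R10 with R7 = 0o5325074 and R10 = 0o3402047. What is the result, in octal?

Add column by column in base 8, right to left:
  4+7 = 3 carry 1
  7+4+1 = 4 carry 1
  0+0+1 = 1
  5+2 = 7
  2+0 = 2
  3+4 = 7
  5+3 = 0 carry 1
  final carry 1

0o10727143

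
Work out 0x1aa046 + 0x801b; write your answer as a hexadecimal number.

0x1b2061

Add column by column in base 16, right to left:
  6+b = 1 carry 1
  4+1+1 = 6
  0+0 = 0
  a+8 = 2 carry 1
  a+0+1 = b
  1+0 = 1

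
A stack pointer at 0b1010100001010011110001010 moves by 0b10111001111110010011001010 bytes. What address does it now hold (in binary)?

Add column by column in base 2, right to left:
  0+0 = 0
  1+1 = 0 carry 1
  0+0+1 = 1
  1+1 = 0 carry 1
  0+0+1 = 1
  0+0 = 0
  0+1 = 1
  1+1 = 0 carry 1
  1+0+1 = 0 carry 1
  1+0+1 = 0 carry 1
  1+1+1 = 1 carry 1
  0+0+1 = 1
  0+0 = 0
  1+1 = 0 carry 1
  0+1+1 = 0 carry 1
  1+1+1 = 1 carry 1
  0+1+1 = 0 carry 1
  0+1+1 = 0 carry 1
  0+1+1 = 0 carry 1
  0+0+1 = 1
  1+0 = 1
  0+1 = 1
  1+1 = 0 carry 1
  0+1+1 = 0 carry 1
  1+0+1 = 0 carry 1
  0+1+1 = 0 carry 1
  final carry 1

0b100001110001000110001010100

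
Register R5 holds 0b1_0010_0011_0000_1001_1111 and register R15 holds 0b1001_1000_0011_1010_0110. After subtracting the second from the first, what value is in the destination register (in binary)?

0b10001010110011111001

Subtract column by column in base 2:
  1-0 → 1
  1-1 → 0
  1-1 → 0
  1-0 → 1
  1-0 → 1
  0-1 → 1 (borrow)
  0-0-1 → 1 (borrow)
  1-1-1 → 1 (borrow)
  0-1-1 → 0 (borrow)
  0-1-1 → 0 (borrow)
  0-0-1 → 1 (borrow)
  0-0-1 → 1 (borrow)
  1-0-1 → 0
  1-0 → 1
  0-0 → 0
  0-1 → 1 (borrow)
  0-1-1 → 0 (borrow)
  1-0-1 → 0
  0-0 → 0
  0-1 → 1 (borrow)
  1-0-1 → 0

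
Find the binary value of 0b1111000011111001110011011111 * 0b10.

0b11110000111110011100110111110

Multiply each base-2 digit by 2, carrying:
  1×2 = 2 → write 0 carry 1
  1×2+1 = 3 → write 1 carry 1
  1×2+1 = 3 → write 1 carry 1
  1×2+1 = 3 → write 1 carry 1
  1×2+1 = 3 → write 1 carry 1
  0×2+1 = 1 → write 1
  1×2 = 2 → write 0 carry 1
  1×2+1 = 3 → write 1 carry 1
  0×2+1 = 1 → write 1
  0×2 = 0 → write 0
  1×2 = 2 → write 0 carry 1
  1×2+1 = 3 → write 1 carry 1
  1×2+1 = 3 → write 1 carry 1
  0×2+1 = 1 → write 1
  0×2 = 0 → write 0
  1×2 = 2 → write 0 carry 1
  1×2+1 = 3 → write 1 carry 1
  1×2+1 = 3 → write 1 carry 1
  1×2+1 = 3 → write 1 carry 1
  1×2+1 = 3 → write 1 carry 1
  0×2+1 = 1 → write 1
  0×2 = 0 → write 0
  0×2 = 0 → write 0
  0×2 = 0 → write 0
  1×2 = 2 → write 0 carry 1
  1×2+1 = 3 → write 1 carry 1
  1×2+1 = 3 → write 1 carry 1
  1×2+1 = 3 → write 1 carry 1
  remaining carry: 1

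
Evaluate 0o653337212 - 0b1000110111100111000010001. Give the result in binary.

0b101100100011111000001111001

0o653337212 = 0b110101011011011111010001010 in binary.
Subtract column by column in base 2:
  0-1 → 1 (borrow)
  1-0-1 → 0
  0-0 → 0
  1-0 → 1
  0-1 → 1 (borrow)
  0-0-1 → 1 (borrow)
  0-0-1 → 1 (borrow)
  1-0-1 → 0
  0-0 → 0
  1-1 → 0
  1-1 → 0
  1-1 → 0
  1-0 → 1
  1-0 → 1
  0-1 → 1 (borrow)
  1-1-1 → 1 (borrow)
  1-1-1 → 1 (borrow)
  0-1-1 → 0 (borrow)
  1-0-1 → 0
  1-1 → 0
  0-1 → 1 (borrow)
  1-0-1 → 0
  0-0 → 0
  1-0 → 1
  0-1 → 1 (borrow)
  1-0-1 → 0
  1-0 → 1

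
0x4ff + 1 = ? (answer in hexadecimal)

0x500

The trailing 2 digits are F (max in base 16), so adding 1 cascades: they roll to 0 and the next digit up increments.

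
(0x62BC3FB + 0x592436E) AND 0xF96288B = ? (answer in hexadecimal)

Add column by column in base 16, right to left:
  B+E = 9 carry 1
  F+6+1 = 6 carry 1
  3+3+1 = 7
  C+4 = 0 carry 1
  B+2+1 = E
  2+9 = B
  6+5 = B
Sum = 0xBBE0769; now AND with 0xF96288B:
  B&F=B, B&9=9, E&6=6, 0&2=0, 7&8=0, 6&8=0, 9&B=9

0xB960009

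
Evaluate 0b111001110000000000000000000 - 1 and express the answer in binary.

The trailing 19 digits are 0, so subtracting 1 borrows through: they become 1 and the next digit up decrements.

0b111001101111111111111111111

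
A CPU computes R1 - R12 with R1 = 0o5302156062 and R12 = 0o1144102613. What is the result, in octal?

0o4136053247

Subtract column by column in base 8:
  2-3 → 7 (borrow)
  6-1-1 → 4
  0-6 → 2 (borrow)
  6-2-1 → 3
  5-0 → 5
  1-1 → 0
  2-4 → 6 (borrow)
  0-4-1 → 3 (borrow)
  3-1-1 → 1
  5-1 → 4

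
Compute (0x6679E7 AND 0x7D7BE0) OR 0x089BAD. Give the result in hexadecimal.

0x6679E7 AND 0x7D7BE0 = 0x6479E0.
Then OR with 0x089BAD.

0x6CFBED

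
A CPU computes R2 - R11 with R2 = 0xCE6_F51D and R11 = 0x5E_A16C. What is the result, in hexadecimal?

Subtract column by column in base 16:
  D-C → 1
  1-6 → B (borrow)
  5-1-1 → 3
  F-A → 5
  6-E → 8 (borrow)
  E-5-1 → 8
  C-0 → C

0xC8853B1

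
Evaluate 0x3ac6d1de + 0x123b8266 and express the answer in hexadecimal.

0x4d025444

Add column by column in base 16, right to left:
  e+6 = 4 carry 1
  d+6+1 = 4 carry 1
  1+2+1 = 4
  d+8 = 5 carry 1
  6+b+1 = 2 carry 1
  c+3+1 = 0 carry 1
  a+2+1 = d
  3+1 = 4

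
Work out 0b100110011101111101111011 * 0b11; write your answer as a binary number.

0b1110011011001111001110001

Multiply each base-2 digit by 3, carrying:
  1×3 = 3 → write 1 carry 1
  1×3+1 = 4 → write 0 carry 2
  0×3+2 = 2 → write 0 carry 1
  1×3+1 = 4 → write 0 carry 2
  1×3+2 = 5 → write 1 carry 2
  1×3+2 = 5 → write 1 carry 2
  1×3+2 = 5 → write 1 carry 2
  0×3+2 = 2 → write 0 carry 1
  1×3+1 = 4 → write 0 carry 2
  1×3+2 = 5 → write 1 carry 2
  1×3+2 = 5 → write 1 carry 2
  1×3+2 = 5 → write 1 carry 2
  1×3+2 = 5 → write 1 carry 2
  0×3+2 = 2 → write 0 carry 1
  1×3+1 = 4 → write 0 carry 2
  1×3+2 = 5 → write 1 carry 2
  1×3+2 = 5 → write 1 carry 2
  0×3+2 = 2 → write 0 carry 1
  0×3+1 = 1 → write 1
  1×3 = 3 → write 1 carry 1
  1×3+1 = 4 → write 0 carry 2
  0×3+2 = 2 → write 0 carry 1
  0×3+1 = 1 → write 1
  1×3 = 3 → write 1 carry 1
  remaining carry: 1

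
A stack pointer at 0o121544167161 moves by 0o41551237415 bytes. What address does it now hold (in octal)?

0o163315426576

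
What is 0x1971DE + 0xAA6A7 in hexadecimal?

0x241885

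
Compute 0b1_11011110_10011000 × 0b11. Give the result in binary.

Multiply each base-2 digit by 3, carrying:
  0×3 = 0 → write 0
  0×3 = 0 → write 0
  0×3 = 0 → write 0
  1×3 = 3 → write 1 carry 1
  1×3+1 = 4 → write 0 carry 2
  0×3+2 = 2 → write 0 carry 1
  0×3+1 = 1 → write 1
  1×3 = 3 → write 1 carry 1
  0×3+1 = 1 → write 1
  1×3 = 3 → write 1 carry 1
  1×3+1 = 4 → write 0 carry 2
  1×3+2 = 5 → write 1 carry 2
  1×3+2 = 5 → write 1 carry 2
  0×3+2 = 2 → write 0 carry 1
  1×3+1 = 4 → write 0 carry 2
  1×3+2 = 5 → write 1 carry 2
  1×3+2 = 5 → write 1 carry 2
  remaining carry: 10

0b1011001101111001000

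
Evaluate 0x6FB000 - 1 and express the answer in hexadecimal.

0x6FAFFF

The trailing 3 digits are 0, so subtracting 1 borrows through: they become F and the next digit up decrements.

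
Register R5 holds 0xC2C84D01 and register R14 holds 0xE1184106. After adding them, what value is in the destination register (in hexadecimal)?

Add column by column in base 16, right to left:
  1+6 = 7
  0+0 = 0
  D+1 = E
  4+4 = 8
  8+8 = 0 carry 1
  C+1+1 = E
  2+1 = 3
  C+E = A carry 1
  final carry 1

0x1A3E08E07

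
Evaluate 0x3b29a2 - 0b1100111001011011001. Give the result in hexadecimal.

0x34b6c9

0b1100111001011011001 = 0x672d9 in hexadecimal.
Subtract column by column in base 16:
  2-9 → 9 (borrow)
  a-d-1 → c (borrow)
  9-2-1 → 6
  2-7 → b (borrow)
  b-6-1 → 4
  3-0 → 3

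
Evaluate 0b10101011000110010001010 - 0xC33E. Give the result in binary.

0xC33E = 0b1100001100111110 in binary.
Subtract column by column in base 2:
  0-0 → 0
  1-1 → 0
  0-1 → 1 (borrow)
  1-1-1 → 1 (borrow)
  0-1-1 → 0 (borrow)
  0-1-1 → 0 (borrow)
  0-0-1 → 1 (borrow)
  1-0-1 → 0
  0-1 → 1 (borrow)
  0-1-1 → 0 (borrow)
  1-0-1 → 0
  1-0 → 1
  0-0 → 0
  0-0 → 0
  0-1 → 1 (borrow)
  1-1-1 → 1 (borrow)
  1-0-1 → 0
  0-0 → 0
  1-0 → 1
  0-0 → 0
  1-0 → 1
  0-0 → 0
  1-0 → 1

0b10101001100100101001100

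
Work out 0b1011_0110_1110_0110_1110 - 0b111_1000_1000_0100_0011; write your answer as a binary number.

0b111110011000101011

Subtract column by column in base 2:
  0-1 → 1 (borrow)
  1-1-1 → 1 (borrow)
  1-0-1 → 0
  1-0 → 1
  0-0 → 0
  1-0 → 1
  1-1 → 0
  0-0 → 0
  0-0 → 0
  1-0 → 1
  1-0 → 1
  1-1 → 0
  0-0 → 0
  1-0 → 1
  1-0 → 1
  0-1 → 1 (borrow)
  1-1-1 → 1 (borrow)
  1-1-1 → 1 (borrow)
  0-1-1 → 0 (borrow)
  1-0-1 → 0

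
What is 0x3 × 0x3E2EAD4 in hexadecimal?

0xBA8C07C

Multiply each base-16 digit by 3, carrying:
  4×3 = 12 → write C
  D×3 = 39 → write 7 carry 2
  A×3+2 = 32 → write 0 carry 2
  E×3+2 = 44 → write C carry 2
  2×3+2 = 8 → write 8
  E×3 = 42 → write A carry 2
  3×3+2 = 11 → write B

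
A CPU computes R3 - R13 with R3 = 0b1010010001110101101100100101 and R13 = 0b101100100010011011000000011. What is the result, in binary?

0b100101101100010010100100010

Subtract column by column in base 2:
  1-1 → 0
  0-1 → 1 (borrow)
  1-0-1 → 0
  0-0 → 0
  0-0 → 0
  1-0 → 1
  0-0 → 0
  0-0 → 0
  1-0 → 1
  1-1 → 0
  0-1 → 1 (borrow)
  1-0-1 → 0
  1-1 → 0
  0-1 → 1 (borrow)
  1-0-1 → 0
  0-0 → 0
  1-1 → 0
  1-0 → 1
  1-0 → 1
  0-0 → 0
  0-1 → 1 (borrow)
  0-0-1 → 1 (borrow)
  1-0-1 → 0
  0-1 → 1 (borrow)
  0-1-1 → 0 (borrow)
  1-0-1 → 0
  0-1 → 1 (borrow)
  1-0-1 → 0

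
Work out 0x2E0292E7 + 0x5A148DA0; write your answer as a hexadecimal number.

0x88172087

Add column by column in base 16, right to left:
  7+0 = 7
  E+A = 8 carry 1
  2+D+1 = 0 carry 1
  9+8+1 = 2 carry 1
  2+4+1 = 7
  0+1 = 1
  E+A = 8 carry 1
  2+5+1 = 8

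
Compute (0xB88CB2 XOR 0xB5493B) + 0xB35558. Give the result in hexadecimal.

0xC11AE1

First 0xB88CB2 XOR 0xB5493B = 0x0DC589.
Add column by column in base 16, right to left:
  9+8 = 1 carry 1
  8+5+1 = E
  5+5 = A
  C+5 = 1 carry 1
  D+3+1 = 1 carry 1
  0+B+1 = C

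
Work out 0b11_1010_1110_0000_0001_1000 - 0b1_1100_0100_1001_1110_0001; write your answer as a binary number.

Subtract column by column in base 2:
  0-1 → 1 (borrow)
  0-0-1 → 1 (borrow)
  0-0-1 → 1 (borrow)
  1-0-1 → 0
  1-0 → 1
  0-1 → 1 (borrow)
  0-1-1 → 0 (borrow)
  0-1-1 → 0 (borrow)
  0-1-1 → 0 (borrow)
  0-0-1 → 1 (borrow)
  0-0-1 → 1 (borrow)
  0-1-1 → 0 (borrow)
  0-0-1 → 1 (borrow)
  1-0-1 → 0
  1-1 → 0
  1-0 → 1
  0-0 → 0
  1-0 → 1
  0-1 → 1 (borrow)
  1-1-1 → 1 (borrow)
  1-1-1 → 1 (borrow)
  1-0-1 → 0

0b111101001011000110111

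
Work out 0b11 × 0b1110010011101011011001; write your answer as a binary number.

Multiply each base-2 digit by 3, carrying:
  1×3 = 3 → write 1 carry 1
  0×3+1 = 1 → write 1
  0×3 = 0 → write 0
  1×3 = 3 → write 1 carry 1
  1×3+1 = 4 → write 0 carry 2
  0×3+2 = 2 → write 0 carry 1
  1×3+1 = 4 → write 0 carry 2
  1×3+2 = 5 → write 1 carry 2
  0×3+2 = 2 → write 0 carry 1
  1×3+1 = 4 → write 0 carry 2
  0×3+2 = 2 → write 0 carry 1
  1×3+1 = 4 → write 0 carry 2
  1×3+2 = 5 → write 1 carry 2
  1×3+2 = 5 → write 1 carry 2
  0×3+2 = 2 → write 0 carry 1
  0×3+1 = 1 → write 1
  1×3 = 3 → write 1 carry 1
  0×3+1 = 1 → write 1
  0×3 = 0 → write 0
  1×3 = 3 → write 1 carry 1
  1×3+1 = 4 → write 0 carry 2
  1×3+2 = 5 → write 1 carry 2
  remaining carry: 10

0b101010111011000010001011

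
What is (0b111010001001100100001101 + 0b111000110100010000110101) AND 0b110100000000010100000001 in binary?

Add column by column in base 2, right to left:
  1+1 = 0 carry 1
  0+0+1 = 1
  1+1 = 0 carry 1
  1+0+1 = 0 carry 1
  0+1+1 = 0 carry 1
  0+1+1 = 0 carry 1
  0+0+1 = 1
  0+0 = 0
  1+0 = 1
  0+0 = 0
  0+1 = 1
  1+0 = 1
  1+0 = 1
  0+0 = 0
  0+1 = 1
  1+0 = 1
  0+1 = 1
  0+1 = 1
  0+0 = 0
  1+0 = 1
  0+0 = 0
  1+1 = 0 carry 1
  1+1+1 = 1 carry 1
  1+1+1 = 1 carry 1
  final carry 1
Sum = 0b1110010111101110101000010; now AND with 0b110100000000010100000001:
  1110010111101110101000010
& 0110100000000010100000001
= 0110000000000010100000000

0b110000000000010100000000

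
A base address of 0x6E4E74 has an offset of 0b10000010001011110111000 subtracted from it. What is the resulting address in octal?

0o13233274

0x6E4E74 = 0o33447164 in octal.
0b10000010001011110111000 = 0o20213670 in octal.
Subtract column by column in base 8:
  4-0 → 4
  6-7 → 7 (borrow)
  1-6-1 → 2 (borrow)
  7-3-1 → 3
  4-1 → 3
  4-2 → 2
  3-0 → 3
  3-2 → 1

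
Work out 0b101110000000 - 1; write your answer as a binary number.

The trailing 7 digits are 0, so subtracting 1 borrows through: they become 1 and the next digit up decrements.

0b101101111111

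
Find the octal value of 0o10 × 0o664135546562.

0o6641355465620

Multiply each base-8 digit by 8, carrying:
  2×8 = 16 → write 0 carry 2
  6×8+2 = 50 → write 2 carry 6
  5×8+6 = 46 → write 6 carry 5
  6×8+5 = 53 → write 5 carry 6
  4×8+6 = 38 → write 6 carry 4
  5×8+4 = 44 → write 4 carry 5
  5×8+5 = 45 → write 5 carry 5
  3×8+5 = 29 → write 5 carry 3
  1×8+3 = 11 → write 3 carry 1
  4×8+1 = 33 → write 1 carry 4
  6×8+4 = 52 → write 4 carry 6
  6×8+6 = 54 → write 6 carry 6
  remaining carry: 6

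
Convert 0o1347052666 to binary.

0b1011100111000101010110110110

Each octal digit is 3 bits: 1=001 3=011 4=100 7=111 0=000 5=101 2=010 6=110 6=110 6=110.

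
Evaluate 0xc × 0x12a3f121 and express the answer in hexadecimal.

0xdfaf4d8c

Multiply each base-16 digit by 12, carrying:
  1×12 = 12 → write c
  2×12 = 24 → write 8 carry 1
  1×12+1 = 13 → write d
  f×12 = 180 → write 4 carry 11
  3×12+11 = 47 → write f carry 2
  a×12+2 = 122 → write a carry 7
  2×12+7 = 31 → write f carry 1
  1×12+1 = 13 → write d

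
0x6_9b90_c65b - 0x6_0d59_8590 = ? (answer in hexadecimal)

0x8e3740cb

Subtract column by column in base 16:
  b-0 → b
  5-9 → c (borrow)
  6-5-1 → 0
  c-8 → 4
  0-9 → 7 (borrow)
  9-5-1 → 3
  b-d → e (borrow)
  9-0-1 → 8
  6-6 → 0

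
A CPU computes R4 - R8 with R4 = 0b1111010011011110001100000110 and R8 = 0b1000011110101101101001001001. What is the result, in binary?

0b110110100110000100010111101

Subtract column by column in base 2:
  0-1 → 1 (borrow)
  1-0-1 → 0
  1-0 → 1
  0-1 → 1 (borrow)
  0-0-1 → 1 (borrow)
  0-0-1 → 1 (borrow)
  0-1-1 → 0 (borrow)
  0-0-1 → 1 (borrow)
  1-0-1 → 0
  1-1 → 0
  0-0 → 0
  0-1 → 1 (borrow)
  0-1-1 → 0 (borrow)
  1-0-1 → 0
  1-1 → 0
  1-1 → 0
  1-0 → 1
  0-1 → 1 (borrow)
  1-0-1 → 0
  1-1 → 0
  0-1 → 1 (borrow)
  0-1-1 → 0 (borrow)
  1-1-1 → 1 (borrow)
  0-0-1 → 1 (borrow)
  1-0-1 → 0
  1-0 → 1
  1-0 → 1
  1-1 → 0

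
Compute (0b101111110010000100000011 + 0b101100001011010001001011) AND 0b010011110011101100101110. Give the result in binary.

0b10011110001000100001110

Add column by column in base 2, right to left:
  1+1 = 0 carry 1
  1+1+1 = 1 carry 1
  0+0+1 = 1
  0+1 = 1
  0+0 = 0
  0+0 = 0
  0+1 = 1
  0+0 = 0
  1+0 = 1
  0+0 = 0
  0+1 = 1
  0+0 = 0
  0+1 = 1
  1+1 = 0 carry 1
  0+0+1 = 1
  0+1 = 1
  1+0 = 1
  1+0 = 1
  1+0 = 1
  1+0 = 1
  1+1 = 0 carry 1
  1+1+1 = 1 carry 1
  0+0+1 = 1
  1+1 = 0 carry 1
  final carry 1
Sum = 0b1011011111101010101001110; now AND with 0b010011110011101100101110:
  1011011111101010101001110
& 0010011110011101100101110
= 0010011110001000100001110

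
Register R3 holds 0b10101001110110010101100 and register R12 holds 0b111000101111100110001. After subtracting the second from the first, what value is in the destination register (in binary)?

0b1110001000110101111011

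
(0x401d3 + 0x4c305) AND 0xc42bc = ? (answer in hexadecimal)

Add column by column in base 16, right to left:
  3+5 = 8
  d+0 = d
  1+3 = 4
  0+c = c
  4+4 = 8
Sum = 0x8c4d8; now AND with 0xc42bc:
  8&c=8, c&4=4, 4&2=0, d&b=9, 8&c=8

0x84098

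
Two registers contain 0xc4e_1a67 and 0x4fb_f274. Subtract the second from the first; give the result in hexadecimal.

0x75227f3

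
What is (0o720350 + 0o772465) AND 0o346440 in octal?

0o302000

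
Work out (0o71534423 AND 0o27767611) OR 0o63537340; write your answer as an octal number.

0o71534423 AND 0o27767611 = 0o21524401.
Then OR with 0o63537340.

0o63537741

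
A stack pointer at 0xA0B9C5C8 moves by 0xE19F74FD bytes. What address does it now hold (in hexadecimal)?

0x182593AC5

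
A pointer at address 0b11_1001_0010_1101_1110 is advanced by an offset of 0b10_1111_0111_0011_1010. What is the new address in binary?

Add column by column in base 2, right to left:
  0+0 = 0
  1+1 = 0 carry 1
  1+0+1 = 0 carry 1
  1+1+1 = 1 carry 1
  1+1+1 = 1 carry 1
  0+1+1 = 0 carry 1
  1+0+1 = 0 carry 1
  1+0+1 = 0 carry 1
  0+1+1 = 0 carry 1
  1+1+1 = 1 carry 1
  0+1+1 = 0 carry 1
  0+0+1 = 1
  1+1 = 0 carry 1
  0+1+1 = 0 carry 1
  0+1+1 = 0 carry 1
  1+1+1 = 1 carry 1
  1+0+1 = 0 carry 1
  1+1+1 = 1 carry 1
  final carry 1

0b1101000101000011000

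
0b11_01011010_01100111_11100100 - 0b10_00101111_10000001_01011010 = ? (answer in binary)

0b1001010101110011010001010

Subtract column by column in base 2:
  0-0 → 0
  0-1 → 1 (borrow)
  1-0-1 → 0
  0-1 → 1 (borrow)
  0-1-1 → 0 (borrow)
  1-0-1 → 0
  1-1 → 0
  1-0 → 1
  1-1 → 0
  1-0 → 1
  1-0 → 1
  0-0 → 0
  0-0 → 0
  1-0 → 1
  1-0 → 1
  0-1 → 1 (borrow)
  0-1-1 → 0 (borrow)
  1-1-1 → 1 (borrow)
  0-1-1 → 0 (borrow)
  1-1-1 → 1 (borrow)
  1-0-1 → 0
  0-1 → 1 (borrow)
  1-0-1 → 0
  0-0 → 0
  1-0 → 1
  1-1 → 0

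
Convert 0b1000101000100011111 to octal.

0o1050437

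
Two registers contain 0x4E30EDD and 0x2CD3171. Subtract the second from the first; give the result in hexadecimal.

0x215DD6C

Subtract column by column in base 16:
  D-1 → C
  D-7 → 6
  E-1 → D
  0-3 → D (borrow)
  3-D-1 → 5 (borrow)
  E-C-1 → 1
  4-2 → 2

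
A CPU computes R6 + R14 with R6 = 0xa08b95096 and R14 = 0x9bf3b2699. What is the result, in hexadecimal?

0x13c7f4772f

Add column by column in base 16, right to left:
  6+9 = f
  9+9 = 2 carry 1
  0+6+1 = 7
  5+2 = 7
  9+b = 4 carry 1
  b+3+1 = f
  8+f = 7 carry 1
  0+b+1 = c
  a+9 = 3 carry 1
  final carry 1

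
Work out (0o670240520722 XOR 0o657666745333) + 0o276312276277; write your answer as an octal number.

0o325740563710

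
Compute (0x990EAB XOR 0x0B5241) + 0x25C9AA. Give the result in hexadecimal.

0xB82694

First 0x990EAB XOR 0x0B5241 = 0x925CEA.
Add column by column in base 16, right to left:
  A+A = 4 carry 1
  E+A+1 = 9 carry 1
  C+9+1 = 6 carry 1
  5+C+1 = 2 carry 1
  2+5+1 = 8
  9+2 = B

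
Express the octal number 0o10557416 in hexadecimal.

0x22df0e

Each octal digit is 3 bits: 1=001 0=000 5=101 5=101 7=111 4=100 1=001 6=110.
Group the bits into nibbles: 0010 0010 1101 1111 0000 1110 → 22df0e.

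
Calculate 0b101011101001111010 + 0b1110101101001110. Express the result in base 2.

Add column by column in base 2, right to left:
  0+0 = 0
  1+1 = 0 carry 1
  0+1+1 = 0 carry 1
  1+1+1 = 1 carry 1
  1+0+1 = 0 carry 1
  1+0+1 = 0 carry 1
  1+1+1 = 1 carry 1
  0+0+1 = 1
  0+1 = 1
  1+1 = 0 carry 1
  0+0+1 = 1
  1+1 = 0 carry 1
  1+0+1 = 0 carry 1
  1+1+1 = 1 carry 1
  0+1+1 = 0 carry 1
  1+1+1 = 1 carry 1
  0+0+1 = 1
  1+0 = 1

0b111010010111001000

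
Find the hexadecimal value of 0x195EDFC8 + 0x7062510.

0x206504D8

Add column by column in base 16, right to left:
  8+0 = 8
  C+1 = D
  F+5 = 4 carry 1
  D+2+1 = 0 carry 1
  E+6+1 = 5 carry 1
  5+0+1 = 6
  9+7 = 0 carry 1
  1+0+1 = 2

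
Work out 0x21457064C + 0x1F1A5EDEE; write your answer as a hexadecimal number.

Add column by column in base 16, right to left:
  C+E = A carry 1
  4+E+1 = 3 carry 1
  6+D+1 = 4 carry 1
  0+E+1 = F
  7+5 = C
  5+A = F
  4+1 = 5
  1+F = 0 carry 1
  2+1+1 = 4

0x405FCF43A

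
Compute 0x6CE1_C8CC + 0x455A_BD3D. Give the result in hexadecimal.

0xB23C8609

Add column by column in base 16, right to left:
  C+D = 9 carry 1
  C+3+1 = 0 carry 1
  8+D+1 = 6 carry 1
  C+B+1 = 8 carry 1
  1+A+1 = C
  E+5 = 3 carry 1
  C+5+1 = 2 carry 1
  6+4+1 = B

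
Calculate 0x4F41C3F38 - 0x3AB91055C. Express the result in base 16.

Subtract column by column in base 16:
  8-C → C (borrow)
  3-5-1 → D (borrow)
  F-5-1 → 9
  3-0 → 3
  C-1 → B
  1-9 → 8 (borrow)
  4-B-1 → 8 (borrow)
  F-A-1 → 4
  4-3 → 1

0x1488B39DC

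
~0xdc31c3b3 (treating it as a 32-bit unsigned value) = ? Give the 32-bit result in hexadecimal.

0x23ce3c4c

Each hex digit d becomes f−d:
  d→2, c→3, 3→c, 1→e, c→3, 3→c, b→4, 3→c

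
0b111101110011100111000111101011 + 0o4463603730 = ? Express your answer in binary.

0o4463603730 = 0b100100110011110000011111011000 in binary.
Add column by column in base 2, right to left:
  1+0 = 1
  1+0 = 1
  0+0 = 0
  1+1 = 0 carry 1
  0+1+1 = 0 carry 1
  1+0+1 = 0 carry 1
  1+1+1 = 1 carry 1
  1+1+1 = 1 carry 1
  1+1+1 = 1 carry 1
  0+1+1 = 0 carry 1
  0+1+1 = 0 carry 1
  0+0+1 = 1
  1+0 = 1
  1+0 = 1
  1+0 = 1
  0+0 = 0
  0+1 = 1
  1+1 = 0 carry 1
  1+1+1 = 1 carry 1
  1+1+1 = 1 carry 1
  0+0+1 = 1
  0+0 = 0
  1+1 = 0 carry 1
  1+1+1 = 1 carry 1
  1+0+1 = 0 carry 1
  0+0+1 = 1
  1+1 = 0 carry 1
  1+0+1 = 0 carry 1
  1+0+1 = 0 carry 1
  1+1+1 = 1 carry 1
  final carry 1

0b1100010100111010111100111000011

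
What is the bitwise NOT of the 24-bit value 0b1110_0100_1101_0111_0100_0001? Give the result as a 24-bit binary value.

Invert each bit: 111001001101011101000001 → 000110110010100010111110.

0b000110110010100010111110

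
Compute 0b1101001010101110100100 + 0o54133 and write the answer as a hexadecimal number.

0x3503FF

0b1101001010101110100100 = 0x34ABA4 in hexadecimal.
0o54133 = 0x585B in hexadecimal.
Add column by column in base 16, right to left:
  4+B = F
  A+5 = F
  B+8 = 3 carry 1
  A+5+1 = 0 carry 1
  4+0+1 = 5
  3+0 = 3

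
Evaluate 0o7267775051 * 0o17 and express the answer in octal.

0o156307724147

Multiply each base-8 digit by 15, carrying:
  1×15 = 15 → write 7 carry 1
  5×15+1 = 76 → write 4 carry 9
  0×15+9 = 9 → write 1 carry 1
  5×15+1 = 76 → write 4 carry 9
  7×15+9 = 114 → write 2 carry 14
  7×15+14 = 119 → write 7 carry 14
  7×15+14 = 119 → write 7 carry 14
  6×15+14 = 104 → write 0 carry 13
  2×15+13 = 43 → write 3 carry 5
  7×15+5 = 110 → write 6 carry 13
  remaining carry: 15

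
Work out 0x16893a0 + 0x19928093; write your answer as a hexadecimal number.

Add column by column in base 16, right to left:
  0+3 = 3
  a+9 = 3 carry 1
  3+0+1 = 4
  9+8 = 1 carry 1
  8+2+1 = b
  6+9 = f
  1+9 = a
  0+1 = 1

0x1afb1433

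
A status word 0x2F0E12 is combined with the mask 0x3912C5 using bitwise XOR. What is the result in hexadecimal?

XOR each hex digit independently (no carries):
  2^3=1, F^9=6, 0^1=1, E^2=C, 1^C=D, 2^5=7

0x161CD7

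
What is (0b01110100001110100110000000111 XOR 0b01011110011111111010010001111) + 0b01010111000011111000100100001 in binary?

0b10000001010101010100110101001

First 0b01110100001110100110000000111 XOR 0b01011110011111111010010001111 = 0b00101010010001011100010001000.
Add column by column in base 2, right to left:
  0+1 = 1
  0+0 = 0
  0+0 = 0
  1+0 = 1
  0+0 = 0
  0+1 = 1
  0+0 = 0
  1+0 = 1
  0+1 = 1
  0+0 = 0
  0+0 = 0
  1+0 = 1
  1+1 = 0 carry 1
  1+1+1 = 1 carry 1
  0+1+1 = 0 carry 1
  1+1+1 = 1 carry 1
  0+1+1 = 0 carry 1
  0+0+1 = 1
  0+0 = 0
  1+0 = 1
  0+0 = 0
  0+1 = 1
  1+1 = 0 carry 1
  0+1+1 = 0 carry 1
  1+0+1 = 0 carry 1
  0+1+1 = 0 carry 1
  1+0+1 = 0 carry 1
  0+1+1 = 0 carry 1
  final carry 1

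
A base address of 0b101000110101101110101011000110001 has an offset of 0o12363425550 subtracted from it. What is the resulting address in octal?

0b101000110101101110101011000110001 = 0o50655653061 in octal.
Subtract column by column in base 8:
  1-0 → 1
  6-5 → 1
  0-5 → 3 (borrow)
  3-5-1 → 5 (borrow)
  5-2-1 → 2
  6-4 → 2
  5-3 → 2
  5-6 → 7 (borrow)
  6-3-1 → 2
  0-2 → 6 (borrow)
  5-1-1 → 3

0o36272225311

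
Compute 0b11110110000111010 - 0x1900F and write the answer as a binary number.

0b101110000101011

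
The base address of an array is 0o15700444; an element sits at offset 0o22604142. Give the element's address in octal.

Add column by column in base 8, right to left:
  4+2 = 6
  4+4 = 0 carry 1
  4+1+1 = 6
  0+4 = 4
  0+0 = 0
  7+6 = 5 carry 1
  5+2+1 = 0 carry 1
  1+2+1 = 4

0o40504606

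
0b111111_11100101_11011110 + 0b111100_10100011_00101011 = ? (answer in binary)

Add column by column in base 2, right to left:
  0+1 = 1
  1+1 = 0 carry 1
  1+0+1 = 0 carry 1
  1+1+1 = 1 carry 1
  1+0+1 = 0 carry 1
  0+1+1 = 0 carry 1
  1+0+1 = 0 carry 1
  1+0+1 = 0 carry 1
  1+1+1 = 1 carry 1
  0+1+1 = 0 carry 1
  1+0+1 = 0 carry 1
  0+0+1 = 1
  0+0 = 0
  1+1 = 0 carry 1
  1+0+1 = 0 carry 1
  1+1+1 = 1 carry 1
  1+0+1 = 0 carry 1
  1+0+1 = 0 carry 1
  1+1+1 = 1 carry 1
  1+1+1 = 1 carry 1
  1+1+1 = 1 carry 1
  1+1+1 = 1 carry 1
  final carry 1

0b11111001000100100001001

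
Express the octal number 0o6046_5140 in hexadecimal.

Each octal digit is 3 bits: 6=110 0=000 4=100 6=110 5=101 1=001 4=100 0=000.
Group the bits into nibbles: 1100 0010 0110 1010 0110 0000 → C26A60.

0xC26A60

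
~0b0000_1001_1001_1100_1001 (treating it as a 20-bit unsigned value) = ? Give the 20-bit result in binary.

0b11110110011000110110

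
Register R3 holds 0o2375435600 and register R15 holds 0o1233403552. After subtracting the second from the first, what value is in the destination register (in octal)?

Subtract column by column in base 8:
  0-2 → 6 (borrow)
  0-5-1 → 2 (borrow)
  6-5-1 → 0
  5-3 → 2
  3-0 → 3
  4-4 → 0
  5-3 → 2
  7-3 → 4
  3-2 → 1
  2-1 → 1

0o1142032026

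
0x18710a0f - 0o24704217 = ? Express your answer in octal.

0o3007300600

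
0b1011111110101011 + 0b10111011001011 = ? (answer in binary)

Add column by column in base 2, right to left:
  1+1 = 0 carry 1
  1+1+1 = 1 carry 1
  0+0+1 = 1
  1+1 = 0 carry 1
  0+0+1 = 1
  1+0 = 1
  0+1 = 1
  1+1 = 0 carry 1
  1+0+1 = 0 carry 1
  1+1+1 = 1 carry 1
  1+1+1 = 1 carry 1
  1+1+1 = 1 carry 1
  1+0+1 = 0 carry 1
  1+1+1 = 1 carry 1
  0+0+1 = 1
  1+0 = 1

0b1110111001110110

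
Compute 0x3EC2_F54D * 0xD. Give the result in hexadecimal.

Multiply each base-16 digit by 13, carrying:
  D×13 = 169 → write 9 carry 10
  4×13+10 = 62 → write E carry 3
  5×13+3 = 68 → write 4 carry 4
  F×13+4 = 199 → write 7 carry 12
  2×13+12 = 38 → write 6 carry 2
  C×13+2 = 158 → write E carry 9
  E×13+9 = 191 → write F carry 11
  3×13+11 = 50 → write 2 carry 3
  remaining carry: 3

0x32FE674E9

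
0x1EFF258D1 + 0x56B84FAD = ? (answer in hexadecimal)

Add column by column in base 16, right to left:
  1+D = E
  D+A = 7 carry 1
  8+F+1 = 8 carry 1
  5+4+1 = A
  2+8 = A
  F+B = A carry 1
  F+6+1 = 6 carry 1
  E+5+1 = 4 carry 1
  1+0+1 = 2

0x246AAA87E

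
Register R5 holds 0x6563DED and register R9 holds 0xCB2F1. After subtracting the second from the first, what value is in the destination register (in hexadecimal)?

Subtract column by column in base 16:
  D-1 → C
  E-F → F (borrow)
  D-2-1 → A
  3-B → 8 (borrow)
  6-C-1 → 9 (borrow)
  5-0-1 → 4
  6-0 → 6

0x6498AFC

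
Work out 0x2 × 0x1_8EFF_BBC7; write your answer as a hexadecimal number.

0x31DFF778E

Multiply each base-16 digit by 2, carrying:
  7×2 = 14 → write E
  C×2 = 24 → write 8 carry 1
  B×2+1 = 23 → write 7 carry 1
  B×2+1 = 23 → write 7 carry 1
  F×2+1 = 31 → write F carry 1
  F×2+1 = 31 → write F carry 1
  E×2+1 = 29 → write D carry 1
  8×2+1 = 17 → write 1 carry 1
  1×2+1 = 3 → write 3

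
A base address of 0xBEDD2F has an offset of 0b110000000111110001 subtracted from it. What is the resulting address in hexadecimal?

0b110000000111110001 = 0x301F1 in hexadecimal.
Subtract column by column in base 16:
  F-1 → E
  2-F → 3 (borrow)
  D-1-1 → B
  D-0 → D
  E-3 → B
  B-0 → B

0xBBDB3E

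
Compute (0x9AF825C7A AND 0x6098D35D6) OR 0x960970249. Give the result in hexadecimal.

0x96997165B

0x9AF825C7A AND 0x6098D35D6 = 0x009801452.
Then OR with 0x960970249.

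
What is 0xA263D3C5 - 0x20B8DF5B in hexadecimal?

0x81AAF46A

Subtract column by column in base 16:
  5-B → A (borrow)
  C-5-1 → 6
  3-F → 4 (borrow)
  D-D-1 → F (borrow)
  3-8-1 → A (borrow)
  6-B-1 → A (borrow)
  2-0-1 → 1
  A-2 → 8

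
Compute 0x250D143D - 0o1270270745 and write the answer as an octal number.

0x250D143D = 0o4503212075 in octal.
Subtract column by column in base 8:
  5-5 → 0
  7-4 → 3
  0-7 → 1 (borrow)
  2-0-1 → 1
  1-7 → 2 (borrow)
  2-2-1 → 7 (borrow)
  3-0-1 → 2
  0-7 → 1 (borrow)
  5-2-1 → 2
  4-1 → 3

0o3212721130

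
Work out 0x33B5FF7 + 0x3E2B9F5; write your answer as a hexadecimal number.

Add column by column in base 16, right to left:
  7+5 = C
  F+F = E carry 1
  F+9+1 = 9 carry 1
  5+B+1 = 1 carry 1
  B+2+1 = E
  3+E = 1 carry 1
  3+3+1 = 7

0x71E19EC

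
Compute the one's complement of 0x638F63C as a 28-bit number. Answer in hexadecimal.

Each hex digit d becomes F−d:
  6→9, 3→C, 8→7, F→0, 6→9, 3→C, C→3

0x9C709C3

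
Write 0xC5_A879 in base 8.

0o61324171

Expand each hex digit to 4 bits: C=1100 5=0101 A=1010 8=1000 7=0111 9=1001.
Group the bits in threes: 110 001 011 010 100 001 111 001 → 61324171.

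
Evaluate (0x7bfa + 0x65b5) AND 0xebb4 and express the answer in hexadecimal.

0xe1a4

Add column by column in base 16, right to left:
  a+5 = f
  f+b = a carry 1
  b+5+1 = 1 carry 1
  7+6+1 = e
Sum = 0xe1af; now AND with 0xebb4:
  e&e=e, 1&b=1, a&b=a, f&4=4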